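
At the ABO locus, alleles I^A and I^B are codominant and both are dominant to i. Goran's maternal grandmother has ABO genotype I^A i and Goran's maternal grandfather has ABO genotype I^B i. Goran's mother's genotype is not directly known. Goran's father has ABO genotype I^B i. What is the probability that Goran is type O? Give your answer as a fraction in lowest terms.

1/4

Goran's mother's ABO genotype from I^A i × I^B i: 1/4 I^A I^B, 1/4 I^A i, 1/4 I^B i, 1/4 i i.
Crossing each possibility with the father I^B i and summing P(type O): 1/4·0 + 1/4·1/4 + 1/4·1/4 + 1/4·1/2 = 1/4.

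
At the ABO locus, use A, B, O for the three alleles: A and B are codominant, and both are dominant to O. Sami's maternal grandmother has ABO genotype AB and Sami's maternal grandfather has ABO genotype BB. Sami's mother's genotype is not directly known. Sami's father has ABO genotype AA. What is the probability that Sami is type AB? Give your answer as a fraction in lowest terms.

3/4

Sami's mother's ABO genotype from AB × BB: 1/2 AB, 1/2 BB.
Crossing each possibility with the father AA and summing P(type AB): 1/2·1/2 + 1/2·1 = 3/4.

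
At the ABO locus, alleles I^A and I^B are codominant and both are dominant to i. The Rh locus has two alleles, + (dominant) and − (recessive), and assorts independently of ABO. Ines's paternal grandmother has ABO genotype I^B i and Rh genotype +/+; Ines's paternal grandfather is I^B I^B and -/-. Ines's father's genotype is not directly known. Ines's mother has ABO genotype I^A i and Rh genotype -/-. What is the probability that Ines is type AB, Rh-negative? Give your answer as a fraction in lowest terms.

3/16

Ines's father's ABO genotype from I^B i × I^B I^B: 1/2 I^B I^B, 1/2 I^B i.
Crossing each possibility with the mother I^A i and summing P(type AB): 1/2·1/2 + 1/2·1/4 = 3/8.
Similarly for Rh via the father's Rh distribution: P(Rh-) = 1/2.
Independent loci: 3/8 × 1/2 = 3/16.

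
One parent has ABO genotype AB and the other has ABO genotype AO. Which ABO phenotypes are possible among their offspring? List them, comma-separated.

A, B, AB

Gametes from AB × AO give offspring ABO genotypes AA, AB, AO, BO, i.e. phenotypes A, B, AB.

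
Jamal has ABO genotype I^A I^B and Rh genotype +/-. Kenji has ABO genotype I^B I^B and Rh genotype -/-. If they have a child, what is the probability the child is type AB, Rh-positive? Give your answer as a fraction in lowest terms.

ABO cross I^A I^B × I^B I^B → offspring phenotypes: 1/2 B, 1/2 AB.
Rh cross +/- × -/- → 1/2 Rh+, 1/2 Rh-.
Independent loci: P(type AB, Rh-positive) = 1/2 × 1/2 = 1/4.

1/4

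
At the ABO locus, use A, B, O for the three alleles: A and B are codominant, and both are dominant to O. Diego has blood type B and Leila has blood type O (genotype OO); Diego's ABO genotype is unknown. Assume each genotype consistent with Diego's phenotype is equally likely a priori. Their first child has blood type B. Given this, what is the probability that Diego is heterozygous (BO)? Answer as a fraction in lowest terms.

1/3

Possible genotypes: Diego ∈ {BB, BO}; Leila ∈ {OO}.
Weight each parental genotype pair by prior × P(type-B child):
  BB × OO: posterior weight 2/3.
  BO × OO: posterior weight 1/3.
Sum the posterior weight over pairs where Diego is BO: 1/3.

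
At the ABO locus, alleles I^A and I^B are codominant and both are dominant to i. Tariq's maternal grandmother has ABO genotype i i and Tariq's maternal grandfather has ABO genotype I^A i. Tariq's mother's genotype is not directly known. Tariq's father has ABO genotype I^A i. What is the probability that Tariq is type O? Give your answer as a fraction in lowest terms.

3/8

Tariq's mother's ABO genotype from i i × I^A i: 1/2 I^A i, 1/2 i i.
Crossing each possibility with the father I^A i and summing P(type O): 1/2·1/4 + 1/2·1/2 = 3/8.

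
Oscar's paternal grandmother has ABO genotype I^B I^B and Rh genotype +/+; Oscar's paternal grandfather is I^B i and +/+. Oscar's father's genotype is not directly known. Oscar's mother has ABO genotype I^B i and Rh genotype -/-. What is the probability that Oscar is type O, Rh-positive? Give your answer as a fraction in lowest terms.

Oscar's father's ABO genotype from I^B I^B × I^B i: 1/2 I^B I^B, 1/2 I^B i.
Crossing each possibility with the mother I^B i and summing P(type O): 1/2·0 + 1/2·1/4 = 1/8.
Similarly for Rh via the father's Rh distribution: P(Rh+) = 1.
Independent loci: 1/8 × 1 = 1/8.

1/8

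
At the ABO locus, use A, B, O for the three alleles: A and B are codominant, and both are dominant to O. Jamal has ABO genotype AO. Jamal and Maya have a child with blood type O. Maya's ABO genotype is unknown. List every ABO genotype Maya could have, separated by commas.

For each candidate genotype of Maya, check whether crossing it with AO can produce every observed child phenotype.
  AA → possible child types {A} ✗
  AB → possible child types {A, B, AB} ✗
  AO → possible child types {O, A} ✓
  BB → possible child types {B, AB} ✗
  BO → possible child types {O, A, B, AB} ✓
  OO → possible child types {O, A} ✓

AO, BO, OO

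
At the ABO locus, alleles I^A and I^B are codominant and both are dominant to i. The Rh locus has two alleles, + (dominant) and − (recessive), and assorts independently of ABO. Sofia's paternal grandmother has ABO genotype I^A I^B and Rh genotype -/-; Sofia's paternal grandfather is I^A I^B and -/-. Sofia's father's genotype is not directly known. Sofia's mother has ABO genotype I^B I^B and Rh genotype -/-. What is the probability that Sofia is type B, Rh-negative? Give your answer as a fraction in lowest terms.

1/2

Sofia's father's ABO genotype from I^A I^B × I^A I^B: 1/4 I^A I^A, 1/2 I^A I^B, 1/4 I^B I^B.
Crossing each possibility with the mother I^B I^B and summing P(type B): 1/4·0 + 1/2·1/2 + 1/4·1 = 1/2.
Similarly for Rh via the father's Rh distribution: P(Rh-) = 1.
Independent loci: 1/2 × 1 = 1/2.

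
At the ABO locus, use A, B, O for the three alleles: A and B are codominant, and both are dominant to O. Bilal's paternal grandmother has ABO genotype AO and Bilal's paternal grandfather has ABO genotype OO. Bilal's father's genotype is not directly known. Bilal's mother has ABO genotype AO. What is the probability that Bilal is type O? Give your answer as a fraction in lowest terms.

Bilal's father's ABO genotype from AO × OO: 1/2 AO, 1/2 OO.
Crossing each possibility with the mother AO and summing P(type O): 1/2·1/4 + 1/2·1/2 = 3/8.

3/8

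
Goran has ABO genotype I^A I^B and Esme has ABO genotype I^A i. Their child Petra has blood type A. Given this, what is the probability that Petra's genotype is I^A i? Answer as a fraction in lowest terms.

Cross I^A I^B × I^A i → 1/4 I^A I^A, 1/4 I^A I^B, 1/4 I^A i, 1/4 I^B i.
Type-A genotypes among offspring: I^A I^A (1/4), I^A i (1/4); total 1/2.
P(I^A i | type A) = (1/4) / (1/2) = 1/2.

1/2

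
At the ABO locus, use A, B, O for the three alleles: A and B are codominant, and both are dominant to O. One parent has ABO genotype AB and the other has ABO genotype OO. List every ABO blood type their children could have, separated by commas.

A, B

Gametes from AB × OO give offspring ABO genotypes AO, BO, i.e. phenotypes A, B.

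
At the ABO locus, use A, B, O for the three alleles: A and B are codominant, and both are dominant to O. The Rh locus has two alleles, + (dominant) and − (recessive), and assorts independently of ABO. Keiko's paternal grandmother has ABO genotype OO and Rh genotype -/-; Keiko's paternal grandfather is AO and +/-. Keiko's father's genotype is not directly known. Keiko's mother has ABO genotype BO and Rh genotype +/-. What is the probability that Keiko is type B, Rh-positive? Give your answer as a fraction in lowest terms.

15/64

Keiko's father's ABO genotype from OO × AO: 1/2 AO, 1/2 OO.
Crossing each possibility with the mother BO and summing P(type B): 1/2·1/4 + 1/2·1/2 = 3/8.
Similarly for Rh via the father's Rh distribution: P(Rh+) = 5/8.
Independent loci: 3/8 × 5/8 = 15/64.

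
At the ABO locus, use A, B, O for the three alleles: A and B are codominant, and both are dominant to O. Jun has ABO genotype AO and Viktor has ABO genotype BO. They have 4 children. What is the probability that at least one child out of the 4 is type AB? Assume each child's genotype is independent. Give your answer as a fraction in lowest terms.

ABO cross AO × BO → 1/4 O, 1/4 A, 1/4 B, 1/4 AB.
So P(type AB) = 1/4 per child.
P(none) = (3/4)^4 = 81/256; P(at least one) = 1 − 81/256 = 175/256.

175/256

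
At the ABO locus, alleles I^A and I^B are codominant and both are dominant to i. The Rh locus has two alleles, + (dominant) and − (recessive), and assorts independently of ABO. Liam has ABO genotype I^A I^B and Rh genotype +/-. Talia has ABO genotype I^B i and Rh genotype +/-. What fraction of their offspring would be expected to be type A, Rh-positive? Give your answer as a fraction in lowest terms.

3/16

ABO cross I^A I^B × I^B i → offspring phenotypes: 1/4 A, 1/2 B, 1/4 AB.
Rh cross +/- × +/- → 3/4 Rh+, 1/4 Rh-.
Independent loci: P(type A, Rh-positive) = 1/4 × 3/4 = 3/16.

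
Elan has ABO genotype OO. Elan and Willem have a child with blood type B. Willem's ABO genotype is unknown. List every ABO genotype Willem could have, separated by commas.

AB, BB, BO

For each candidate genotype of Willem, check whether crossing it with OO can produce every observed child phenotype.
  AA → possible child types {A} ✗
  AB → possible child types {A, B} ✓
  AO → possible child types {O, A} ✗
  BB → possible child types {B} ✓
  BO → possible child types {O, B} ✓
  OO → possible child types {O} ✗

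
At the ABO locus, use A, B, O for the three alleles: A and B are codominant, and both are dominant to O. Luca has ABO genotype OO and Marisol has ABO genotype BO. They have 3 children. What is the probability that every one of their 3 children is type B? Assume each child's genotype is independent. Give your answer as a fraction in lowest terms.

ABO cross OO × BO → 1/2 O, 1/2 B.
So P(type B) = 1/2 per child.
All 3 independent: (1/2)^3 = 1/8.

1/8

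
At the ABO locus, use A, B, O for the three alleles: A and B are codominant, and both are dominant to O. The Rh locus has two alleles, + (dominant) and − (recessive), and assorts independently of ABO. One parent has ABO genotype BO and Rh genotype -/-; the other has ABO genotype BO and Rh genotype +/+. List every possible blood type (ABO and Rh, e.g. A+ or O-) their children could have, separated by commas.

Gametes from BO × BO give offspring ABO genotypes BB, BO, OO, i.e. phenotypes O, B.
Rh cross -/- × +/+ → phenotypes Rh+.
Combining independently: O+, B+.

O+, B+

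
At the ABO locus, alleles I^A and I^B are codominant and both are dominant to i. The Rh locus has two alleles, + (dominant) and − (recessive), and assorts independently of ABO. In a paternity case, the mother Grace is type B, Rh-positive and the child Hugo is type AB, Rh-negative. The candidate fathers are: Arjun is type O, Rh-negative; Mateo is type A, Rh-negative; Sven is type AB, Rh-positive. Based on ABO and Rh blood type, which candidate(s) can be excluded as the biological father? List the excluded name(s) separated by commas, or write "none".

A candidate is excluded only if no genotype consistent with his phenotype could produce a type AB, Rh-negative child with a type B, Rh-positive mother.
Arjun (type O, Rh-): no genotype consistent with that phenotype can produce a type-AB Rh- child with a type-B mother.

Arjun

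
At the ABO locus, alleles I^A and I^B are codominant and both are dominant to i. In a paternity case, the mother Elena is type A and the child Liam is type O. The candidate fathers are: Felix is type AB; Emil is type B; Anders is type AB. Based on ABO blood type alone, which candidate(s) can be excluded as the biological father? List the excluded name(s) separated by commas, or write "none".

Felix, Anders

A candidate is excluded only if no genotype consistent with his phenotype could produce a type O child with a type A mother.
Felix (type AB): no genotype consistent with that phenotype can produce a type-O child with a type-A mother.
Anders (type AB): no genotype consistent with that phenotype can produce a type-O child with a type-A mother.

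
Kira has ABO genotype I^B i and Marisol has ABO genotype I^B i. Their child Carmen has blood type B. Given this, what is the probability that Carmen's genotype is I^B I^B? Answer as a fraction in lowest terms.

1/3

Cross I^B i × I^B i → 1/4 I^B I^B, 1/2 I^B i, 1/4 i i.
Type-B genotypes among offspring: I^B I^B (1/4), I^B i (1/2); total 3/4.
P(I^B I^B | type B) = (1/4) / (3/4) = 1/3.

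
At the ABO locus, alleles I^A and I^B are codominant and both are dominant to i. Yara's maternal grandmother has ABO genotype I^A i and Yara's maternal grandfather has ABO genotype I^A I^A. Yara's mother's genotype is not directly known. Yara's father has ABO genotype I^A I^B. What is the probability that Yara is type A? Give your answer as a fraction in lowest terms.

1/2

Yara's mother's ABO genotype from I^A i × I^A I^A: 1/2 I^A I^A, 1/2 I^A i.
Crossing each possibility with the father I^A I^B and summing P(type A): 1/2·1/2 + 1/2·1/2 = 1/2.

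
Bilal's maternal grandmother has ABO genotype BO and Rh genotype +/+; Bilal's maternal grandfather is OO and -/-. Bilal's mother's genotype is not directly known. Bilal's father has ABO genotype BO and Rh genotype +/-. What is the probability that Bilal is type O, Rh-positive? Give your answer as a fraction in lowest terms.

Bilal's mother's ABO genotype from BO × OO: 1/2 BO, 1/2 OO.
Crossing each possibility with the father BO and summing P(type O): 1/2·1/4 + 1/2·1/2 = 3/8.
Similarly for Rh via the mother's Rh distribution: P(Rh+) = 3/4.
Independent loci: 3/8 × 3/4 = 9/32.

9/32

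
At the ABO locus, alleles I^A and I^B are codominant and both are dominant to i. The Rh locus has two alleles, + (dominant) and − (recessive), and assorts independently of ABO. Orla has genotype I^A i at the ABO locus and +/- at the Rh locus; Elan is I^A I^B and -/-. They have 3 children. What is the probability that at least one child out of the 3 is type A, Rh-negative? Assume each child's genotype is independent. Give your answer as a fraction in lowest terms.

37/64

ABO cross I^A i × I^A I^B → 1/2 A, 1/4 B, 1/4 AB.
Rh cross +/- × -/- → 1/2 Rh+, 1/2 Rh-; so P(type A, Rh-negative) = 1/2 × 1/2 = 1/4 per child.
P(none) = (3/4)^3 = 27/64; P(at least one) = 1 − 27/64 = 37/64.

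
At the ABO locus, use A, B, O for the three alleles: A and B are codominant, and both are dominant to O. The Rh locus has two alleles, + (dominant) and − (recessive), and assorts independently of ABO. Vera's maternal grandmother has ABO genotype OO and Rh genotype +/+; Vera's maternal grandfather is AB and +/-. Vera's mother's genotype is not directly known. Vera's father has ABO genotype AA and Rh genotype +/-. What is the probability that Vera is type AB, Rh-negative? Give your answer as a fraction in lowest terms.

1/32

Vera's mother's ABO genotype from OO × AB: 1/2 AO, 1/2 BO.
Crossing each possibility with the father AA and summing P(type AB): 1/2·0 + 1/2·1/2 = 1/4.
Similarly for Rh via the mother's Rh distribution: P(Rh-) = 1/8.
Independent loci: 1/4 × 1/8 = 1/32.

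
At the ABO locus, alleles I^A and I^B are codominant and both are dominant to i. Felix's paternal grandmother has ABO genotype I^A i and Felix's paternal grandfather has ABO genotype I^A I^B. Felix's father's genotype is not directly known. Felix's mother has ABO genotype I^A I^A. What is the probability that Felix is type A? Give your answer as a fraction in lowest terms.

3/4

Felix's father's ABO genotype from I^A i × I^A I^B: 1/4 I^A I^A, 1/4 I^A I^B, 1/4 I^A i, 1/4 I^B i.
Crossing each possibility with the mother I^A I^A and summing P(type A): 1/4·1 + 1/4·1/2 + 1/4·1 + 1/4·1/2 = 3/4.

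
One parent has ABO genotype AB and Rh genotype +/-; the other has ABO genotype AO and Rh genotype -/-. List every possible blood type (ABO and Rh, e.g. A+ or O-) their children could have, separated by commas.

A+, A-, B+, B-, AB+, AB-

Gametes from AB × AO give offspring ABO genotypes AA, AB, AO, BO, i.e. phenotypes A, B, AB.
Rh cross +/- × -/- → phenotypes Rh+, Rh-.
Combining independently: A+, A-, B+, B-, AB+, AB-.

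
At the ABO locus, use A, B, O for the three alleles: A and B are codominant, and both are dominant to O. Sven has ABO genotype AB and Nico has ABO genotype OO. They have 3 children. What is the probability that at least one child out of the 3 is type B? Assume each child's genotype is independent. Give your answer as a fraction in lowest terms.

7/8

ABO cross AB × OO → 1/2 A, 1/2 B.
So P(type B) = 1/2 per child.
P(none) = (1/2)^3 = 1/8; P(at least one) = 1 − 1/8 = 7/8.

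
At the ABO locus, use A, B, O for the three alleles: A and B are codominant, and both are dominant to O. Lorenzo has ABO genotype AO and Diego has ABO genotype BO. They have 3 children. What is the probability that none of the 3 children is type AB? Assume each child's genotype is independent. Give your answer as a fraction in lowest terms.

ABO cross AO × BO → 1/4 O, 1/4 A, 1/4 B, 1/4 AB.
So P(type AB) = 1/4 per child.
P(not type AB) = 3/4 for one child; (3/4)^3 = 27/64.

27/64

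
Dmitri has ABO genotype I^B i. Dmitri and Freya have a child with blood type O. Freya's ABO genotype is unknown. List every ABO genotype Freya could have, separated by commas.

For each candidate genotype of Freya, check whether crossing it with I^B i can produce every observed child phenotype.
  I^A I^A → possible child types {A, AB} ✗
  I^A I^B → possible child types {A, B, AB} ✗
  I^A i → possible child types {O, A, B, AB} ✓
  I^B I^B → possible child types {B} ✗
  I^B i → possible child types {O, B} ✓
  i i → possible child types {O, B} ✓

I^A i, I^B i, i i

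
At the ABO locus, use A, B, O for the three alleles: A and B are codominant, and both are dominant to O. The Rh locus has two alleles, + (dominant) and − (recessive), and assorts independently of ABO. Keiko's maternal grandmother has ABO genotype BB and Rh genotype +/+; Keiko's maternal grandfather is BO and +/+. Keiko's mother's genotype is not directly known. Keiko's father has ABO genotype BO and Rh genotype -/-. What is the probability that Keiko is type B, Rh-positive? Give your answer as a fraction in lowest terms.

7/8

Keiko's mother's ABO genotype from BB × BO: 1/2 BB, 1/2 BO.
Crossing each possibility with the father BO and summing P(type B): 1/2·1 + 1/2·3/4 = 7/8.
Similarly for Rh via the mother's Rh distribution: P(Rh+) = 1.
Independent loci: 7/8 × 1 = 7/8.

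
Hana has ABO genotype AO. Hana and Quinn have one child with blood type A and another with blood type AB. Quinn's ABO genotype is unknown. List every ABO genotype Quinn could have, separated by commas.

AB, BO

For each candidate genotype of Quinn, check whether crossing it with AO can produce every observed child phenotype.
  AA → possible child types {A} ✗
  AB → possible child types {A, B, AB} ✓
  AO → possible child types {O, A} ✗
  BB → possible child types {B, AB} ✗
  BO → possible child types {O, A, B, AB} ✓
  OO → possible child types {O, A} ✗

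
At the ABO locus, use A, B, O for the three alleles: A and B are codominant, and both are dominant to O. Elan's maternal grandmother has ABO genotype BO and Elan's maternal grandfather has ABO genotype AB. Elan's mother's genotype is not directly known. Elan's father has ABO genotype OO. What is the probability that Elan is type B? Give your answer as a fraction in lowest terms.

Elan's mother's ABO genotype from BO × AB: 1/4 AB, 1/4 AO, 1/4 BB, 1/4 BO.
Crossing each possibility with the father OO and summing P(type B): 1/4·1/2 + 1/4·0 + 1/4·1 + 1/4·1/2 = 1/2.

1/2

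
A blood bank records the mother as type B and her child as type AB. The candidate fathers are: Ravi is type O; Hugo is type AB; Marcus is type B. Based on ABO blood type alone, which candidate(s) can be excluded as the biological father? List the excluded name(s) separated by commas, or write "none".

Ravi, Marcus

A candidate is excluded only if no genotype consistent with his phenotype could produce a type AB child with a type B mother.
Ravi (type O): no genotype consistent with that phenotype can produce a type-AB child with a type-B mother.
Marcus (type B): no genotype consistent with that phenotype can produce a type-AB child with a type-B mother.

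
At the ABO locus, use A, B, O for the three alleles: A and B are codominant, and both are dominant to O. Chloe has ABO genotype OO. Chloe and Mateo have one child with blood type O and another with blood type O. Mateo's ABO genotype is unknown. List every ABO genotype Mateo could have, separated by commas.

AO, BO, OO

For each candidate genotype of Mateo, check whether crossing it with OO can produce every observed child phenotype.
  AA → possible child types {A} ✗
  AB → possible child types {A, B} ✗
  AO → possible child types {O, A} ✓
  BB → possible child types {B} ✗
  BO → possible child types {O, B} ✓
  OO → possible child types {O} ✓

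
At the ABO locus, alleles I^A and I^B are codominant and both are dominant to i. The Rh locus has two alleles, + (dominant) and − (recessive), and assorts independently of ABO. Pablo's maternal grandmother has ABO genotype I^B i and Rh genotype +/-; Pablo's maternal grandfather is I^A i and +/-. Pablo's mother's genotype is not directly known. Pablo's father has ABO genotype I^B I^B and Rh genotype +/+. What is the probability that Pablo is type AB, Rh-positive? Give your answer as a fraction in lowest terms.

Pablo's mother's ABO genotype from I^B i × I^A i: 1/4 I^A I^B, 1/4 I^A i, 1/4 I^B i, 1/4 i i.
Crossing each possibility with the father I^B I^B and summing P(type AB): 1/4·1/2 + 1/4·1/2 + 1/4·0 + 1/4·0 = 1/4.
Similarly for Rh via the mother's Rh distribution: P(Rh+) = 1.
Independent loci: 1/4 × 1 = 1/4.

1/4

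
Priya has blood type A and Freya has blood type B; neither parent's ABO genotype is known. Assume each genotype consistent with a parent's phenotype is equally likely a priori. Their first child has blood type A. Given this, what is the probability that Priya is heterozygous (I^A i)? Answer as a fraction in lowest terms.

1/3

Possible genotypes: Priya ∈ {I^A I^A, I^A i}; Freya ∈ {I^B I^B, I^B i}.
Weight each parental genotype pair by prior × P(type-A child):
  I^A I^A × I^B i: posterior weight 2/3.
  I^A i × I^B i: posterior weight 1/3.
Sum the posterior weight over pairs where Priya is I^A i: 1/3.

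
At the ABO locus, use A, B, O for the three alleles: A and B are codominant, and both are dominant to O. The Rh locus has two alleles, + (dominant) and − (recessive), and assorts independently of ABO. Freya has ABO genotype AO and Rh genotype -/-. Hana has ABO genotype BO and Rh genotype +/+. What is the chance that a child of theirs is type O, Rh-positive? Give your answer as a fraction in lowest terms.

ABO cross AO × BO → offspring phenotypes: 1/4 O, 1/4 A, 1/4 B, 1/4 AB.
Rh cross -/- × +/+ → 1 Rh+.
Independent loci: P(type O, Rh-positive) = 1/4 × 1 = 1/4.

1/4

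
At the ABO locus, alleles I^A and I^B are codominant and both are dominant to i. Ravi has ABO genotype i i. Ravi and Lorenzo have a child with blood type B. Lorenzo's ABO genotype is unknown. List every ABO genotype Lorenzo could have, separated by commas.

I^A I^B, I^B I^B, I^B i

For each candidate genotype of Lorenzo, check whether crossing it with i i can produce every observed child phenotype.
  I^A I^A → possible child types {A} ✗
  I^A I^B → possible child types {A, B} ✓
  I^A i → possible child types {O, A} ✗
  I^B I^B → possible child types {B} ✓
  I^B i → possible child types {O, B} ✓
  i i → possible child types {O} ✗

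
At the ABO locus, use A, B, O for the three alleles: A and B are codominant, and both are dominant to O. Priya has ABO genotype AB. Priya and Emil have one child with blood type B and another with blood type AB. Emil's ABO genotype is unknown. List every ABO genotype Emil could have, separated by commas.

For each candidate genotype of Emil, check whether crossing it with AB can produce every observed child phenotype.
  AA → possible child types {A, AB} ✗
  AB → possible child types {A, B, AB} ✓
  AO → possible child types {A, B, AB} ✓
  BB → possible child types {B, AB} ✓
  BO → possible child types {A, B, AB} ✓
  OO → possible child types {A, B} ✗

AB, AO, BB, BO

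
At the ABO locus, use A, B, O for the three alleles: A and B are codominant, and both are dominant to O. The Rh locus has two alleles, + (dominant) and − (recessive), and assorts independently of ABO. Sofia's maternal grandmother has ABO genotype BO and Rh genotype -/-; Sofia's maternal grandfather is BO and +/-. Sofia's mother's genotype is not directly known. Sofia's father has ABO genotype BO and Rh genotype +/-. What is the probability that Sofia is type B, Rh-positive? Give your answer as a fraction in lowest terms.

Sofia's mother's ABO genotype from BO × BO: 1/4 BB, 1/2 BO, 1/4 OO.
Crossing each possibility with the father BO and summing P(type B): 1/4·1 + 1/2·3/4 + 1/4·1/2 = 3/4.
Similarly for Rh via the mother's Rh distribution: P(Rh+) = 5/8.
Independent loci: 3/4 × 5/8 = 15/32.

15/32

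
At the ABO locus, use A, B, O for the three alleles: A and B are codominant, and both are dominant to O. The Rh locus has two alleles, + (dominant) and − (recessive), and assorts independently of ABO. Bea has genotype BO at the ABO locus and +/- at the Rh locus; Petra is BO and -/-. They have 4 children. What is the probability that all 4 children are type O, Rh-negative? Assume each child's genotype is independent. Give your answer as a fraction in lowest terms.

1/4096

ABO cross BO × BO → 1/4 O, 3/4 B.
Rh cross +/- × -/- → 1/2 Rh+, 1/2 Rh-; so P(type O, Rh-negative) = 1/4 × 1/2 = 1/8 per child.
All 4 independent: (1/8)^4 = 1/4096.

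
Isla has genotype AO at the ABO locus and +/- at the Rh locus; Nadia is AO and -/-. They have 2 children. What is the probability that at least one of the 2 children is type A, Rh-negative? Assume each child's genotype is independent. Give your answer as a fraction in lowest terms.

ABO cross AO × AO → 1/4 O, 3/4 A.
Rh cross +/- × -/- → 1/2 Rh+, 1/2 Rh-; so P(type A, Rh-negative) = 3/4 × 1/2 = 3/8 per child.
P(none) = (5/8)^2 = 25/64; P(at least one) = 1 − 25/64 = 39/64.

39/64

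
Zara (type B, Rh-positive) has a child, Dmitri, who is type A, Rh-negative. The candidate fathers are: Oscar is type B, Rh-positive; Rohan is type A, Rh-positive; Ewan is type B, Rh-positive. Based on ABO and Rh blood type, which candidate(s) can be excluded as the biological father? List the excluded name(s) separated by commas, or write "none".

A candidate is excluded only if no genotype consistent with his phenotype could produce a type A, Rh-negative child with a type B, Rh-positive mother.
Oscar (type B, Rh+): no genotype consistent with that phenotype can produce a type-A Rh- child with a type-B mother.
Ewan (type B, Rh+): no genotype consistent with that phenotype can produce a type-A Rh- child with a type-B mother.

Oscar, Ewan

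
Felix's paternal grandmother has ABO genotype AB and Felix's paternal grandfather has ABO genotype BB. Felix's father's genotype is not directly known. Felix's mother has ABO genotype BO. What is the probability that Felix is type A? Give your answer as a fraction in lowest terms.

Felix's father's ABO genotype from AB × BB: 1/2 AB, 1/2 BB.
Crossing each possibility with the mother BO and summing P(type A): 1/2·1/4 + 1/2·0 = 1/8.

1/8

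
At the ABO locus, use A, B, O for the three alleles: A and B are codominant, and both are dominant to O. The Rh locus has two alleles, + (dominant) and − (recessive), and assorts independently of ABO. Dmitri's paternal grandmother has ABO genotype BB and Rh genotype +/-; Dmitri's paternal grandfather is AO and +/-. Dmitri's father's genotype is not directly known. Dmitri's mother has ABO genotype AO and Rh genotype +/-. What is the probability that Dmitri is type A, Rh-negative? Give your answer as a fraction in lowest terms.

Dmitri's father's ABO genotype from BB × AO: 1/2 AB, 1/2 BO.
Crossing each possibility with the mother AO and summing P(type A): 1/2·1/2 + 1/2·1/4 = 3/8.
Similarly for Rh via the father's Rh distribution: P(Rh-) = 1/4.
Independent loci: 3/8 × 1/4 = 3/32.

3/32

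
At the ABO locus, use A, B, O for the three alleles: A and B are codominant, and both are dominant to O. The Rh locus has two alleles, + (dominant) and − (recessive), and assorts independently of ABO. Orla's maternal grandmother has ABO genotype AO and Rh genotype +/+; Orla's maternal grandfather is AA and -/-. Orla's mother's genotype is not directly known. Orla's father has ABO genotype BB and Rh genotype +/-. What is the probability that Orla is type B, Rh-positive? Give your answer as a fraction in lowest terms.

Orla's mother's ABO genotype from AO × AA: 1/2 AA, 1/2 AO.
Crossing each possibility with the father BB and summing P(type B): 1/2·0 + 1/2·1/2 = 1/4.
Similarly for Rh via the mother's Rh distribution: P(Rh+) = 3/4.
Independent loci: 1/4 × 3/4 = 3/16.

3/16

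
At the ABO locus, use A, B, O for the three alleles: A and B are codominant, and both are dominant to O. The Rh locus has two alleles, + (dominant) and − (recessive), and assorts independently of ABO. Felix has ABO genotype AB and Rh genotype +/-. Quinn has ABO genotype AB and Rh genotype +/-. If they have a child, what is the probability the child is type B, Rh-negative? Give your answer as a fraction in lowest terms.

ABO cross AB × AB → offspring phenotypes: 1/4 A, 1/4 B, 1/2 AB.
Rh cross +/- × +/- → 3/4 Rh+, 1/4 Rh-.
Independent loci: P(type B, Rh-negative) = 1/4 × 1/4 = 1/16.

1/16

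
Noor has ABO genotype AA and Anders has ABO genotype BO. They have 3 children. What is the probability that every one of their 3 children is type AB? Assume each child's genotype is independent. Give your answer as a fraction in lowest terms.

ABO cross AA × BO → 1/2 A, 1/2 AB.
So P(type AB) = 1/2 per child.
All 3 independent: (1/2)^3 = 1/8.

1/8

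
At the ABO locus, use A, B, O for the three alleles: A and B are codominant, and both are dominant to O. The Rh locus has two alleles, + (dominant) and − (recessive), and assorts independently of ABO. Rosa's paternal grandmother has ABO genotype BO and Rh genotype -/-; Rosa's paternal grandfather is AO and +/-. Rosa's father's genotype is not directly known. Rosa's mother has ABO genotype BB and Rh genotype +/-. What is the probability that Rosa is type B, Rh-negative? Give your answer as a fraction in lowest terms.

9/32

Rosa's father's ABO genotype from BO × AO: 1/4 AB, 1/4 AO, 1/4 BO, 1/4 OO.
Crossing each possibility with the mother BB and summing P(type B): 1/4·1/2 + 1/4·1/2 + 1/4·1 + 1/4·1 = 3/4.
Similarly for Rh via the father's Rh distribution: P(Rh-) = 3/8.
Independent loci: 3/4 × 3/8 = 9/32.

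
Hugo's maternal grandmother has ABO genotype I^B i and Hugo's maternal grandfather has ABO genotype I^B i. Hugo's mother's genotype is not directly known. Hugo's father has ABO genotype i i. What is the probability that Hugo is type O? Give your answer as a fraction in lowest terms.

1/2

Hugo's mother's ABO genotype from I^B i × I^B i: 1/4 I^B I^B, 1/2 I^B i, 1/4 i i.
Crossing each possibility with the father i i and summing P(type O): 1/4·0 + 1/2·1/2 + 1/4·1 = 1/2.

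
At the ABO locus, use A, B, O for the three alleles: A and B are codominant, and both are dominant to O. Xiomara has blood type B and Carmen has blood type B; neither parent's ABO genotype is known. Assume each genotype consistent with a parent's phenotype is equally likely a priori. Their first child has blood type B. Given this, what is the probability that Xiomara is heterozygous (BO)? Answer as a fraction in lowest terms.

Possible genotypes: Xiomara ∈ {BB, BO}; Carmen ∈ {BB, BO}.
Weight each parental genotype pair by prior × P(type-B child):
  BB × BB: posterior weight 4/15.
  BB × BO: posterior weight 4/15.
  BO × BB: posterior weight 4/15.
  BO × BO: posterior weight 1/5.
Sum the posterior weight over pairs where Xiomara is BO: 7/15.

7/15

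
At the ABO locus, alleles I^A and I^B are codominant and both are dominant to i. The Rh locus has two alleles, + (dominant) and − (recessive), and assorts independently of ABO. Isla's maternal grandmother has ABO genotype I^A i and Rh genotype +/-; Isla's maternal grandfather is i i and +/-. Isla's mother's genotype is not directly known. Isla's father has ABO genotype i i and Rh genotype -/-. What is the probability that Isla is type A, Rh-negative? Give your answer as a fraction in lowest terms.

Isla's mother's ABO genotype from I^A i × i i: 1/2 I^A i, 1/2 i i.
Crossing each possibility with the father i i and summing P(type A): 1/2·1/2 + 1/2·0 = 1/4.
Similarly for Rh via the mother's Rh distribution: P(Rh-) = 1/2.
Independent loci: 1/4 × 1/2 = 1/8.

1/8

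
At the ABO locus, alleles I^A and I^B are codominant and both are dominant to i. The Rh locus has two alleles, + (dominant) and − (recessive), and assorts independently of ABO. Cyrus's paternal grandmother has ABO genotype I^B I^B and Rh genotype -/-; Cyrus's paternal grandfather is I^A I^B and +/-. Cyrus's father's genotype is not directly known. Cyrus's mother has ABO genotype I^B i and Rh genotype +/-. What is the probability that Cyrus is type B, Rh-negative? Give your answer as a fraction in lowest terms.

Cyrus's father's ABO genotype from I^B I^B × I^A I^B: 1/2 I^A I^B, 1/2 I^B I^B.
Crossing each possibility with the mother I^B i and summing P(type B): 1/2·1/2 + 1/2·1 = 3/4.
Similarly for Rh via the father's Rh distribution: P(Rh-) = 3/8.
Independent loci: 3/4 × 3/8 = 9/32.

9/32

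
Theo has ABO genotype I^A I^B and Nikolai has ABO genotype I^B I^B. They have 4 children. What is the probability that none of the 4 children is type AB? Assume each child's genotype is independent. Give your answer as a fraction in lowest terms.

1/16

ABO cross I^A I^B × I^B I^B → 1/2 B, 1/2 AB.
So P(type AB) = 1/2 per child.
P(not type AB) = 1/2 for one child; (1/2)^4 = 1/16.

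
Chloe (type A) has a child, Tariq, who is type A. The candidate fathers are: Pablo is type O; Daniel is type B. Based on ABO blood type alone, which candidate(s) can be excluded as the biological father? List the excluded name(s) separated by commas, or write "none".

none

A candidate is excluded only if no genotype consistent with his phenotype could produce a type A child with a type A mother.
Every candidate has at least one consistent genotype combination, so none can be excluded.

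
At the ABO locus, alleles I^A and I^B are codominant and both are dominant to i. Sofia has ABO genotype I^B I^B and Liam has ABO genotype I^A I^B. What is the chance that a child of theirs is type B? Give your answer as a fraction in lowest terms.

ABO cross I^B I^B × I^A I^B → offspring phenotypes: 1/2 B, 1/2 AB.
So P(type B) = 1/2.

1/2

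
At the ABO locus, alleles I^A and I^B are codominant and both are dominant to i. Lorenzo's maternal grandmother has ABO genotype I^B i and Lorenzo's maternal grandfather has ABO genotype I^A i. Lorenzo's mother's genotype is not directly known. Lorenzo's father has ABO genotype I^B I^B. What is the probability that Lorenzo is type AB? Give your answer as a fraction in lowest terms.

1/4

Lorenzo's mother's ABO genotype from I^B i × I^A i: 1/4 I^A I^B, 1/4 I^A i, 1/4 I^B i, 1/4 i i.
Crossing each possibility with the father I^B I^B and summing P(type AB): 1/4·1/2 + 1/4·1/2 + 1/4·0 + 1/4·0 = 1/4.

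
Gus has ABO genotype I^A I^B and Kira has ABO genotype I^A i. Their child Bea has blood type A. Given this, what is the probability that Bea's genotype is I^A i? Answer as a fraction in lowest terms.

1/2

Cross I^A I^B × I^A i → 1/4 I^A I^A, 1/4 I^A I^B, 1/4 I^A i, 1/4 I^B i.
Type-A genotypes among offspring: I^A I^A (1/4), I^A i (1/4); total 1/2.
P(I^A i | type A) = (1/4) / (1/2) = 1/2.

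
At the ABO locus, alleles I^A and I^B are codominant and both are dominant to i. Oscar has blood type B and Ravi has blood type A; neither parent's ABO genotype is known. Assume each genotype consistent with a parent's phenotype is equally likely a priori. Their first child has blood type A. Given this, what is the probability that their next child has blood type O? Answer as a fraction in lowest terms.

Possible genotypes: Oscar ∈ {I^B I^B, I^B i}; Ravi ∈ {I^A I^A, I^A i}.
Weight each parental genotype pair by prior × P(type-A child):
  I^B i × I^A I^A: posterior weight 2/3; P(next child type O) = 0.
  I^B i × I^A i: posterior weight 1/3; P(next child type O) = 1/4.
Weighted sum = 1/12.

1/12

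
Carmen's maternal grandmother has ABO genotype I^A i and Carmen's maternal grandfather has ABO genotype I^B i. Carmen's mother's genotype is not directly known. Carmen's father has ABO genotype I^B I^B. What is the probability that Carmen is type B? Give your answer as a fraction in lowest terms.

3/4

Carmen's mother's ABO genotype from I^A i × I^B i: 1/4 I^A I^B, 1/4 I^A i, 1/4 I^B i, 1/4 i i.
Crossing each possibility with the father I^B I^B and summing P(type B): 1/4·1/2 + 1/4·1/2 + 1/4·1 + 1/4·1 = 3/4.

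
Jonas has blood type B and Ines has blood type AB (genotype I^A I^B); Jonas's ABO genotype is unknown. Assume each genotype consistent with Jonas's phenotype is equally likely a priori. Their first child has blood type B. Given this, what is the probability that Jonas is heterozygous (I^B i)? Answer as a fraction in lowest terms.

Possible genotypes: Jonas ∈ {I^B I^B, I^B i}; Ines ∈ {I^A I^B}.
Weight each parental genotype pair by prior × P(type-B child):
  I^B I^B × I^A I^B: posterior weight 1/2.
  I^B i × I^A I^B: posterior weight 1/2.
Sum the posterior weight over pairs where Jonas is I^B i: 1/2.

1/2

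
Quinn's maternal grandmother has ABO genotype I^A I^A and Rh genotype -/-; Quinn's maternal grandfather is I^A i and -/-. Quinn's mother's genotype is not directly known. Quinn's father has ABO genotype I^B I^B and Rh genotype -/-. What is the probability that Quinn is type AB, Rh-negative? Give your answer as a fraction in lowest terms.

3/4

Quinn's mother's ABO genotype from I^A I^A × I^A i: 1/2 I^A I^A, 1/2 I^A i.
Crossing each possibility with the father I^B I^B and summing P(type AB): 1/2·1 + 1/2·1/2 = 3/4.
Similarly for Rh via the mother's Rh distribution: P(Rh-) = 1.
Independent loci: 3/4 × 1 = 3/4.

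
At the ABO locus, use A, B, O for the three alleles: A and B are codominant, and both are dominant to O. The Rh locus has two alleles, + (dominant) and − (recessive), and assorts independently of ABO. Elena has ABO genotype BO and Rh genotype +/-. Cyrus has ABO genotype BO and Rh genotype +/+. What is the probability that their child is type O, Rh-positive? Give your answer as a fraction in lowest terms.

ABO cross BO × BO → offspring phenotypes: 1/4 O, 3/4 B.
Rh cross +/- × +/+ → 1 Rh+.
Independent loci: P(type O, Rh-positive) = 1/4 × 1 = 1/4.

1/4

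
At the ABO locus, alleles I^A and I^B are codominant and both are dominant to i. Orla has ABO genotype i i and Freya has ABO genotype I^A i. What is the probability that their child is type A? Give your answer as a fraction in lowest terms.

ABO cross i i × I^A i → offspring phenotypes: 1/2 O, 1/2 A.
So P(type A) = 1/2.

1/2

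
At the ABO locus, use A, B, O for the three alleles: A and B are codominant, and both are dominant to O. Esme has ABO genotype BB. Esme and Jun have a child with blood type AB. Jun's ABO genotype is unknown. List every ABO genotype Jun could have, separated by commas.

For each candidate genotype of Jun, check whether crossing it with BB can produce every observed child phenotype.
  AA → possible child types {AB} ✓
  AB → possible child types {B, AB} ✓
  AO → possible child types {B, AB} ✓
  BB → possible child types {B} ✗
  BO → possible child types {B} ✗
  OO → possible child types {B} ✗

AA, AB, AO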